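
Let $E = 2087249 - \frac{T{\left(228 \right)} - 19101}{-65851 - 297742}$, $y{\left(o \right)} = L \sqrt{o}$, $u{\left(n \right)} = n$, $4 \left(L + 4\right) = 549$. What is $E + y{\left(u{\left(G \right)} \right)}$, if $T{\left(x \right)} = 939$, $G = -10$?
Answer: $\frac{758909107495}{363593} + \frac{533 i \sqrt{10}}{4} \approx 2.0872 \cdot 10^{6} + 421.37 i$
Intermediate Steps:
$L = \frac{533}{4}$ ($L = -4 + \frac{1}{4} \cdot 549 = -4 + \frac{549}{4} = \frac{533}{4} \approx 133.25$)
$y{\left(o \right)} = \frac{533 \sqrt{o}}{4}$
$E = \frac{758909107495}{363593}$ ($E = 2087249 - \frac{939 - 19101}{-65851 - 297742} = 2087249 - - \frac{18162}{-363593} = 2087249 - \left(-18162\right) \left(- \frac{1}{363593}\right) = 2087249 - \frac{18162}{363593} = \frac{758909107495}{363593} \approx 2.0872 \cdot 10^{6}$)
$E + y{\left(u{\left(G \right)} \right)} = \frac{758909107495}{363593} + \frac{533 \sqrt{-10}}{4} = \frac{758909107495}{363593} + \frac{533 i \sqrt{10}}{4}$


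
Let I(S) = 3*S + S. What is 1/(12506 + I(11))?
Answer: 1/12550 ≈ 7.9681e-5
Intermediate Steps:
I(S) = 4*S
1/(12506 + I(11)) = 1/(12506 + 4*11) = 1/(12506 + 44) = 1/12550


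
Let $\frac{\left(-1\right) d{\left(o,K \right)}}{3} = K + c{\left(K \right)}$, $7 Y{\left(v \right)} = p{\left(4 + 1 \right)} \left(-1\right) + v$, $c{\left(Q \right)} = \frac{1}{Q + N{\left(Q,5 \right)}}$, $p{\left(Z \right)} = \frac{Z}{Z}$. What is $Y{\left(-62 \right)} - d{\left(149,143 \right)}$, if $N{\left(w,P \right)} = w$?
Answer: $\frac{120123}{286} \approx 420.01$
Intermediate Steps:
$p{\left(Z \right)} = 1$
$c{\left(Q \right)} = \frac{1}{2 Q}$ ($c{\left(Q \right)} = \frac{1}{Q + Q} = \frac{1}{2 Q}$)
$Y{\left(v \right)} = - \frac{1}{7} + \frac{v}{7}$ ($Y{\left(v \right)} = \frac{1 \left(-1\right) + v}{7} = \frac{-1 + v}{7} = - \frac{1}{7} + \frac{v}{7}$)
$d{\left(o,K \right)} = - 3 K - \frac{3}{2 K}$ ($d{\left(o,K \right)} = - 3 \left(K + \frac{1}{2 K}\right) = - 3 K - \frac{3}{2 K}$)
$Y{\left(-62 \right)} - d{\left(149,143 \right)} = \left(- \frac{1}{7} + \frac{1}{7} \left(-62\right)\right) - \left(\left(-3\right) 143 - \frac{3}{2 \cdot 143}\right) = \left(- \frac{1}{7} - \frac{62}{7}\right) - \left(-429 - \frac{3}{286}\right) = -9 - \left(-429 - \frac{3}{286}\right) = -9 - - \frac{122697}{286} = -9 + \frac{122697}{286} = \frac{120123}{286}$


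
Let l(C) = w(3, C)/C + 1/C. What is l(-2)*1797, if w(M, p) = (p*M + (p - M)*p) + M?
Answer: -7188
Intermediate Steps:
w(M, p) = M + M*p + p*(p - M) (w(M, p) = (M*p + p*(p - M)) + M = M + M*p + p*(p - M))
l(C) = 1/C + (3 + C²)/C (l(C) = (3 + C²)/C + 1/C = 1/C + (3 + C²)/C)
l(-2)*1797 = (-2 + 4/(-2))*1797 = (-2 + 4*(-½))*1797 = (-2 - 2)*1797 = -4*1797 = -7188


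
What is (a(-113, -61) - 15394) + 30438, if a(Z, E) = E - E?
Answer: 15044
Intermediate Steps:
a(Z, E) = 0
(a(-113, -61) - 15394) + 30438 = (0 - 15394) + 30438 = -15394 + 30438 = 15044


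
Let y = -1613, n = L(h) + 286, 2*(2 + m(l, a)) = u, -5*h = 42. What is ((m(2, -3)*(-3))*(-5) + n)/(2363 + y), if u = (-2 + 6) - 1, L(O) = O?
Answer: 2701/7500 ≈ 0.36013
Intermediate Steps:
h = -42/5 (h = -1/5*42 = -42/5 ≈ -8.4000)
u = 3 (u = 4 - 1 = 3)
m(l, a) = -1/2 (m(l, a) = -2 + (1/2)*3 = -2 + 3/2 = -1/2)
n = 1388/5 (n = -42/5 + 286 = 1388/5 ≈ 277.60)
((m(2, -3)*(-3))*(-5) + n)/(2363 + y) = (-1/2*(-3)*(-5) + 1388/5)/(2363 - 1613) = ((3/2)*(-5) + 1388/5)/750 = (-15/2 + 1388/5)*(1/750) = (2701/10)*(1/750) = 2701/7500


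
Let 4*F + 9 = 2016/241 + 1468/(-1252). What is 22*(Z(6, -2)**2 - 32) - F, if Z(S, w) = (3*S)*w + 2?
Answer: 1865341308/75433 ≈ 24728.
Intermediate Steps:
Z(S, w) = 2 + 3*S*w (Z(S, w) = 3*S*w + 2 = 2 + 3*S*w)
F = -34084/75433 (F = -9/4 + (2016/241 + 1468/(-1252))/4 = -9/4 + (2016*(1/241) + 1468*(-1/1252))/4 = -9/4 + (2016/241 - 367/313)/4 = -9/4 + (1/4)*(542561/75433) = -9/4 + 542561/301732 = -34084/75433 ≈ -0.45184)
22*(Z(6, -2)**2 - 32) - F = 22*((2 + 3*6*(-2))**2 - 32) - 1*(-34084/75433) = 22*((2 - 36)**2 - 32) + 34084/75433 = 22*((-34)**2 - 32) + 34084/75433 = 22*(1156 - 32) + 34084/75433 = 22*1124 + 34084/75433 = 24728 + 34084/75433 = 1865341308/75433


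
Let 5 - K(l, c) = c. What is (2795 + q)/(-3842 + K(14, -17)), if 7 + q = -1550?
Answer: -619/1910 ≈ -0.32408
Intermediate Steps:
K(l, c) = 5 - c
q = -1557 (q = -7 - 1550 = -1557)
(2795 + q)/(-3842 + K(14, -17)) = (2795 - 1557)/(-3842 + (5 - 1*(-17))) = 1238/(-3842 + (5 + 17)) = 1238/(-3842 + 22) = 1238/(-3820) = 1238*(-1/3820) = -619/1910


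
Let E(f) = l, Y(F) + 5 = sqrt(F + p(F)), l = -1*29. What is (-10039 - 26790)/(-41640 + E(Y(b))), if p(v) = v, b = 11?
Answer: 36829/41669 ≈ 0.88385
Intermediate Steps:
l = -29
Y(F) = -5 + sqrt(2)*sqrt(F) (Y(F) = -5 + sqrt(F + F) = -5 + sqrt(2*F) = -5 + sqrt(2)*sqrt(F))
E(f) = -29
(-10039 - 26790)/(-41640 + E(Y(b))) = (-10039 - 26790)/(-41640 - 29) = -36829/(-41669) = -36829*(-1/41669) = 36829/41669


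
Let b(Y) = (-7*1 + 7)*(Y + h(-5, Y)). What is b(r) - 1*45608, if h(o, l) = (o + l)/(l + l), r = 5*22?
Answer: -45608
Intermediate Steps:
r = 110
h(o, l) = (l + o)/(2*l) (h(o, l) = (l + o)/((2*l)) = (l + o)*(1/(2*l)) = (l + o)/(2*l))
b(Y) = 0 (b(Y) = (-7*1 + 7)*(Y + (Y - 5)/(2*Y)) = (-7 + 7)*(Y + (-5 + Y)/(2*Y)) = 0*(Y + (-5 + Y)/(2*Y)) = 0)
b(r) - 1*45608 = 0 - 1*45608 = 0 - 45608 = -45608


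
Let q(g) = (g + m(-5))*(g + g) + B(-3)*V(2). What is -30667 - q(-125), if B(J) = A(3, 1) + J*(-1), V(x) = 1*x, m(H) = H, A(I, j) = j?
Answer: -63175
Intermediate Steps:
V(x) = x
B(J) = 1 - J (B(J) = 1 + J*(-1) = 1 - J)
q(g) = 8 + 2*g*(-5 + g) (q(g) = (g - 5)*(g + g) + (1 - 1*(-3))*2 = (-5 + g)*(2*g) + (1 + 3)*2 = 2*g*(-5 + g) + 4*2 = 2*g*(-5 + g) + 8 = 8 + 2*g*(-5 + g))
-30667 - q(-125) = -30667 - (8 - 10*(-125) + 2*(-125)²) = -30667 - (8 + 1250 + 2*15625) = -30667 - (8 + 1250 + 31250) = -30667 - 1*32508 = -30667 - 32508 = -63175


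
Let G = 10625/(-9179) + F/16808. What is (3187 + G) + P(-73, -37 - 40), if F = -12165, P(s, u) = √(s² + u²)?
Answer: 491402126649/154280632 + √11258 ≈ 3291.2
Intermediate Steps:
G = -290247535/154280632 (G = 10625/(-9179) - 12165/16808 = 10625*(-1/9179) - 12165*1/16808 = -10625/9179 - 12165/16808 = -290247535/154280632 ≈ -1.8813)
(3187 + G) + P(-73, -37 - 40) = (3187 - 290247535/154280632) + √((-73)² + (-37 - 40)²) = 491402126649/154280632 + √(5329 + (-77)²) = 491402126649/154280632 + √(5329 + 5929) = 491402126649/154280632 + √11258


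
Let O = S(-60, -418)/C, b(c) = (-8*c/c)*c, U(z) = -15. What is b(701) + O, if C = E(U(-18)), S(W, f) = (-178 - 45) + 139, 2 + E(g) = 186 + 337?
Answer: -2921852/521 ≈ -5608.2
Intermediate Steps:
E(g) = 521 (E(g) = -2 + (186 + 337) = -2 + 523 = 521)
S(W, f) = -84 (S(W, f) = -223 + 139 = -84)
C = 521
b(c) = -8*c (b(c) = (-8*1)*c = -8*c)
O = -84/521 ≈ -0.16123
b(701) + O = -8*701 - 84/521 = -5608 - 84/521 = -2921852/521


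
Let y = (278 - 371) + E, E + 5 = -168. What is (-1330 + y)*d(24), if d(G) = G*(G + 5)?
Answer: -1110816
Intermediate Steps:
E = -173 (E = -5 - 168 = -173)
d(G) = G*(5 + G)
y = -266 (y = (278 - 371) - 173 = -93 - 173 = -266)
(-1330 + y)*d(24) = (-1330 - 266)*(24*(5 + 24)) = -38304*29 = -1596*696 = -1110816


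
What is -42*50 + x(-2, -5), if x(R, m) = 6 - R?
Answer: -2092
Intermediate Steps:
-42*50 + x(-2, -5) = -42*50 + (6 - 1*(-2)) = -2100 + (6 + 2) = -2100 + 8 = -2092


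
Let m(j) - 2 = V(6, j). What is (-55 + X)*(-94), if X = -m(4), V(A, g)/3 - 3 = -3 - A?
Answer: 3666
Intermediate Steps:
V(A, g) = -3*A (V(A, g) = 9 + 3*(-3 - A) = 9 + (-9 - 3*A) = -3*A)
m(j) = -16 (m(j) = 2 - 3*6 = 2 - 18 = -16)
X = 16 (X = -1*(-16) = 16)
(-55 + X)*(-94) = (-55 + 16)*(-94) = -39*(-94) = 3666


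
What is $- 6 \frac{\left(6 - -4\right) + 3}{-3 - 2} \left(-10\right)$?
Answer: $-156$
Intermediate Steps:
$- 6 \frac{\left(6 - -4\right) + 3}{-3 - 2} \left(-10\right) = - 6 \frac{\left(6 + 4\right) + 3}{-5} \left(-10\right) = - 6 \left(10 + 3\right) \left(- \frac{1}{5}\right) \left(-10\right) = - 6 \cdot 13 \left(- \frac{1}{5}\right) \left(-10\right) = \left(-6\right) \left(- \frac{13}{5}\right) \left(-10\right) = \frac{78}{5} \left(-10\right) = -156$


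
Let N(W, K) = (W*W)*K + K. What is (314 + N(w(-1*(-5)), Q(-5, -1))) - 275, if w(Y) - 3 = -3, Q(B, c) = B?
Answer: 34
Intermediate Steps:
w(Y) = 0 (w(Y) = 3 - 3 = 0)
N(W, K) = K + K*W² (N(W, K) = W²*K + K = K*W² + K = K + K*W²)
(314 + N(w(-1*(-5)), Q(-5, -1))) - 275 = (314 - 5*(1 + 0²)) - 275 = (314 - 5*(1 + 0)) - 275 = (314 - 5*1) - 275 = (314 - 5) - 275 = 309 - 275 = 34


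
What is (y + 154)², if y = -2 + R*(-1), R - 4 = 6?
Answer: 20164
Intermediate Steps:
R = 10 (R = 4 + 6 = 10)
y = -12 (y = -2 + 10*(-1) = -2 - 10 = -12)
(y + 154)² = (-12 + 154)² = 142² = 20164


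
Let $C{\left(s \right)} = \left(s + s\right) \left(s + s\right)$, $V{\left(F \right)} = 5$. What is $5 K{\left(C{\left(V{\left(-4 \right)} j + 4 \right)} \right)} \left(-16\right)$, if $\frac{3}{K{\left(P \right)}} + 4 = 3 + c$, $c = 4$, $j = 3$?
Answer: $-80$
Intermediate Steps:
$C{\left(s \right)} = 4 s^{2}$ ($C{\left(s \right)} = 2 s 2 s = 4 s^{2}$)
$K{\left(P \right)} = 1$ ($K{\left(P \right)} = \frac{3}{-4 + \left(3 + 4\right)} = \frac{3}{-4 + 7} = \frac{3}{3} = 3 \cdot \frac{1}{3} = 1$)
$5 K{\left(C{\left(V{\left(-4 \right)} j + 4 \right)} \right)} \left(-16\right) = 5 \cdot 1 \left(-16\right) = 5 \left(-16\right) = -80$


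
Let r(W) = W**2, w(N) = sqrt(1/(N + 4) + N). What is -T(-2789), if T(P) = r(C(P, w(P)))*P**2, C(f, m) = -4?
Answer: -124456336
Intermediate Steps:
w(N) = sqrt(N + 1/(4 + N)) (w(N) = sqrt(1/(4 + N) + N) = sqrt(N + 1/(4 + N)))
T(P) = 16*P**2 (T(P) = (-4)**2*P**2 = 16*P**2)
-T(-2789) = -16*(-2789)**2 = -16*7778521 = -1*124456336 = -124456336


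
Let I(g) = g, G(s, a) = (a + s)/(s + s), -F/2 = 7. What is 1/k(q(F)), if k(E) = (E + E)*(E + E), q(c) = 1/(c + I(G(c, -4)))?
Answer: 34969/784 ≈ 44.603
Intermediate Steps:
F = -14 (F = -2*7 = -14)
G(s, a) = (a + s)/(2*s) (G(s, a) = (a + s)/((2*s)) = (a + s)*(1/(2*s)) = (a + s)/(2*s))
q(c) = 1/(c + (-4 + c)/(2*c))
k(E) = 4*E² (k(E) = (2*E)*(2*E) = 4*E²)
1/k(q(F)) = 1/(4*(2*(-14)/(-4 - 14 + 2*(-14)²))²) = 1/(4*(2*(-14)/(-4 - 14 + 2*196))²) = 1/(4*(2*(-14)/(-4 - 14 + 392))²) = 1/(4*(2*(-14)/374)²) = 1/(4*(2*(-14)*(1/374))²) = 1/(4*(-14/187)²) = 1/(4*(196/34969)) = 1/(784/34969) = 34969/784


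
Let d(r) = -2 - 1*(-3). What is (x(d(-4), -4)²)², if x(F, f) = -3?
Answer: 81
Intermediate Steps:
d(r) = 1 (d(r) = -2 + 3 = 1)
(x(d(-4), -4)²)² = ((-3)²)² = 9² = 81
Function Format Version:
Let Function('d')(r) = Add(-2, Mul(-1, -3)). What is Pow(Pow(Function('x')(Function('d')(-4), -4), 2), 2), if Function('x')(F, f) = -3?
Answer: 81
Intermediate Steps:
Function('d')(r) = 1 (Function('d')(r) = Add(-2, 3) = 1)
Pow(Pow(Function('x')(Function('d')(-4), -4), 2), 2) = Pow(Pow(-3, 2), 2) = Pow(9, 2) = 81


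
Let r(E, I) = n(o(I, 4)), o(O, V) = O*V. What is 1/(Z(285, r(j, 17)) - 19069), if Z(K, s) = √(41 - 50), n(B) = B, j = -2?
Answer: -19069/363626770 - 3*I/363626770 ≈ -5.2441e-5 - 8.2502e-9*I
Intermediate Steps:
r(E, I) = 4*I (r(E, I) = I*4 = 4*I)
Z(K, s) = 3*I (Z(K, s) = √(-9) = 3*I)
1/(Z(285, r(j, 17)) - 19069) = 1/(3*I - 19069) = 1/(-19069 + 3*I) = (-19069 - 3*I)/363626770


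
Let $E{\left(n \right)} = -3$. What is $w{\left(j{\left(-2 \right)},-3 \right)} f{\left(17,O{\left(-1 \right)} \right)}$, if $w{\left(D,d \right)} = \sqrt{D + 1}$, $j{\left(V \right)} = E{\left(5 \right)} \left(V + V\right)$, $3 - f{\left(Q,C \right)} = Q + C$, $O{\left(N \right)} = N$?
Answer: $- 13 \sqrt{13} \approx -46.872$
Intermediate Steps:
$f{\left(Q,C \right)} = 3 - C - Q$ ($f{\left(Q,C \right)} = 3 - \left(Q + C\right) = 3 - \left(C + Q\right) = 3 - C - Q$)
$j{\left(V \right)} = - 6 V$ ($j{\left(V \right)} = - 3 \left(V + V\right) = - 3 \cdot 2 V = - 6 V$)
$w{\left(D,d \right)} = \sqrt{1 + D}$
$w{\left(j{\left(-2 \right)},-3 \right)} f{\left(17,O{\left(-1 \right)} \right)} = \sqrt{1 - -12} \left(3 - -1 - 17\right) = \sqrt{1 + 12} \left(3 + 1 - 17\right) = \sqrt{13} \left(-13\right) = - 13 \sqrt{13}$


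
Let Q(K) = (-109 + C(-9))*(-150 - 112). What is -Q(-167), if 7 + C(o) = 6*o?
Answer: -44540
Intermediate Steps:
C(o) = -7 + 6*o
Q(K) = 44540 (Q(K) = (-109 + (-7 + 6*(-9)))*(-150 - 112) = (-109 + (-7 - 54))*(-262) = (-109 - 61)*(-262) = -170*(-262) = 44540)
-Q(-167) = -1*44540 = -44540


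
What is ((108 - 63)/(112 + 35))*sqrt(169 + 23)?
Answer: 120*sqrt(3)/49 ≈ 4.2418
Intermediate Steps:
((108 - 63)/(112 + 35))*sqrt(169 + 23) = (45/147)*sqrt(192) = (45*(1/147))*(8*sqrt(3)) = 15*(8*sqrt(3))/49 = 120*sqrt(3)/49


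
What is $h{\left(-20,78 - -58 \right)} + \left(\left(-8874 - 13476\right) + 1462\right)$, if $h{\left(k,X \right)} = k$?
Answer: $-20908$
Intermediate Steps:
$h{\left(-20,78 - -58 \right)} + \left(\left(-8874 - 13476\right) + 1462\right) = -20 + \left(\left(-8874 - 13476\right) + 1462\right) = -20 + \left(-22350 + 1462\right) = -20 - 20888 = -20908$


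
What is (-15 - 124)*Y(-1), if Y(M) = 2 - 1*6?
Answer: 556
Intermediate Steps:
Y(M) = -4 (Y(M) = 2 - 6 = -4)
(-15 - 124)*Y(-1) = (-15 - 124)*(-4) = -139*(-4) = 556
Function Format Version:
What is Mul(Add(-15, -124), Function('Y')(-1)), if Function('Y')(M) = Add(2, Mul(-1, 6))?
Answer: 556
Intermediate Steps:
Function('Y')(M) = -4 (Function('Y')(M) = Add(2, -6) = -4)
Mul(Add(-15, -124), Function('Y')(-1)) = Mul(Add(-15, -124), -4) = Mul(-139, -4) = 556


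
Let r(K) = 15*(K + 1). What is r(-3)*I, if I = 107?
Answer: -3210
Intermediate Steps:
r(K) = 15 + 15*K (r(K) = 15*(1 + K) = 15 + 15*K)
r(-3)*I = (15 + 15*(-3))*107 = (15 - 45)*107 = -30*107 = -3210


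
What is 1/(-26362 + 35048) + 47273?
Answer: 410613279/8686 ≈ 47273.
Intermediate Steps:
1/(-26362 + 35048) + 47273 = 1/8686 + 47273 = 410613279/8686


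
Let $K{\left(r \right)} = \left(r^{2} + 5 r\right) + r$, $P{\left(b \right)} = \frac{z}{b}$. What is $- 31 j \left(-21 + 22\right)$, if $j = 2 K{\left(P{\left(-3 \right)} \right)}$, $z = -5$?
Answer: $- \frac{7130}{9} \approx -792.22$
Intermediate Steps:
$P{\left(b \right)} = - \frac{5}{b}$
$K{\left(r \right)} = r^{2} + 6 r$
$j = \frac{230}{9}$ ($j = 2 - \frac{5}{-3} \left(6 - \frac{5}{-3}\right) = 2 \left(-5\right) \left(- \frac{1}{3}\right) \left(6 - - \frac{5}{3}\right) = 2 \frac{5 \left(6 + \frac{5}{3}\right)}{3} = 2 \cdot \frac{5}{3} \cdot \frac{23}{3} = 2 \cdot \frac{115}{9} = \frac{230}{9} \approx 25.556$)
$- 31 j \left(-21 + 22\right) = \left(-31\right) \frac{230}{9} \left(-21 + 22\right) = \left(- \frac{7130}{9}\right) 1 = - \frac{7130}{9}$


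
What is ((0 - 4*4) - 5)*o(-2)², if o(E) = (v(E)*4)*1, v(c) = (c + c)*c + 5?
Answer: -56784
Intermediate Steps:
v(c) = 5 + 2*c² (v(c) = (2*c)*c + 5 = 2*c² + 5 = 5 + 2*c²)
o(E) = 20 + 8*E² (o(E) = ((5 + 2*E²)*4)*1 = (20 + 8*E²)*1 = 20 + 8*E²)
((0 - 4*4) - 5)*o(-2)² = ((0 - 4*4) - 5)*(20 + 8*(-2)²)² = ((0 - 16) - 5)*(20 + 8*4)² = (-16 - 5)*(20 + 32)² = -21*52² = -21*2704 = -56784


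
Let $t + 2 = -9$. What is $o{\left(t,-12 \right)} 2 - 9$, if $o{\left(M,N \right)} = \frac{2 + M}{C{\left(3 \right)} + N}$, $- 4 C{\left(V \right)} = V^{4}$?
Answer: $- \frac{363}{43} \approx -8.4419$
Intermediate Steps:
$t = -11$ ($t = -2 - 9 = -11$)
$C{\left(V \right)} = - \frac{V^{4}}{4}$
$o{\left(M,N \right)} = \frac{2 + M}{- \frac{81}{4} + N}$ ($o{\left(M,N \right)} = \frac{2 + M}{- \frac{3^{4}}{4} + N} = \frac{2 + M}{\left(- \frac{1}{4}\right) 81 + N} = \frac{2 + M}{- \frac{81}{4} + N}$)
$o{\left(t,-12 \right)} 2 - 9 = \frac{4 \left(2 - 11\right)}{-81 + 4 \left(-12\right)} 2 - 9 = 4 \frac{1}{-81 - 48} \left(-9\right) 2 - 9 = 4 \frac{1}{-129} \left(-9\right) 2 - 9 = 4 \left(- \frac{1}{129}\right) \left(-9\right) 2 - 9 = \frac{12}{43} \cdot 2 - 9 = \frac{24}{43} - 9 = - \frac{363}{43}$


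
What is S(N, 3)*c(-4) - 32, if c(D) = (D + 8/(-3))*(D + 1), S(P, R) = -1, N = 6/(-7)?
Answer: -52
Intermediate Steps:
N = -6/7 (N = 6*(-1/7) = -6/7 ≈ -0.85714)
c(D) = (1 + D)*(-8/3 + D) (c(D) = (D + 8*(-1/3))*(1 + D) = (D - 8/3)*(1 + D) = (-8/3 + D)*(1 + D) = (1 + D)*(-8/3 + D))
S(N, 3)*c(-4) - 32 = -(-8/3 + (-4)**2 - 5/3*(-4)) - 32 = -(-8/3 + 16 + 20/3) - 32 = -1*20 - 32 = -20 - 32 = -52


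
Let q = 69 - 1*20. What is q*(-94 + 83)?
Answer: -539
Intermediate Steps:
q = 49 (q = 69 - 20 = 49)
q*(-94 + 83) = 49*(-94 + 83) = 49*(-11) = -539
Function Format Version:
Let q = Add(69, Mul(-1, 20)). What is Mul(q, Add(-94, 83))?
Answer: -539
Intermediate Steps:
q = 49 (q = Add(69, -20) = 49)
Mul(q, Add(-94, 83)) = Mul(49, Add(-94, 83)) = Mul(49, -11) = -539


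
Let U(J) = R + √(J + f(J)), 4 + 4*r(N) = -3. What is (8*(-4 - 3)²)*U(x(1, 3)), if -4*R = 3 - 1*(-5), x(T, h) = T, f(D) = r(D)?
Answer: -784 + 196*I*√3 ≈ -784.0 + 339.48*I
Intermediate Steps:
r(N) = -7/4 (r(N) = -1 + (¼)*(-3) = -1 - ¾ = -7/4)
f(D) = -7/4
R = -2 (R = -(3 - 1*(-5))/4 = -(3 + 5)/4 = -¼*8 = -2)
U(J) = -2 + √(-7/4 + J) (U(J) = -2 + √(J - 7/4) = -2 + √(-7/4 + J))
(8*(-4 - 3)²)*U(x(1, 3)) = (8*(-4 - 3)²)*(-2 + √(-7 + 4*1)/2) = (8*(-7)²)*(-2 + √(-7 + 4)/2) = (8*49)*(-2 + √(-3)/2) = 392*(-2 + (I*√3)/2) = 392*(-2 + I*√3/2) = -784 + 196*I*√3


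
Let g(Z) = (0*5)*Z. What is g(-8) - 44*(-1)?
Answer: 44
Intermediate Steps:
g(Z) = 0 (g(Z) = 0*Z = 0)
g(-8) - 44*(-1) = 0 - 44*(-1) = 0 + 44 = 44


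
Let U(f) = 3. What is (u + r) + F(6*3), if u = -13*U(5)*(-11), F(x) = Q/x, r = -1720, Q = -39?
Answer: -7759/6 ≈ -1293.2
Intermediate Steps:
F(x) = -39/x
u = 429 (u = -13*3*(-11) = -39*(-11) = 429)
(u + r) + F(6*3) = (429 - 1720) - 39/(6*3) = -1291 - 39/18 = -1291 - 39*1/18 = -1291 - 13/6 = -7759/6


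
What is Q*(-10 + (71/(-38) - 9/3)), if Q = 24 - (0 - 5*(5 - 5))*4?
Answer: -6780/19 ≈ -356.84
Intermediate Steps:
Q = 24 (Q = 24 - (0 - 5*0)*4 = 24 - (0 + 0)*4 = 24 - 0*4 = 24 - 1*0 = 24 + 0 = 24)
Q*(-10 + (71/(-38) - 9/3)) = 24*(-10 + (71/(-38) - 9/3)) = 24*(-10 + (71*(-1/38) - 9*1/3)) = 24*(-10 + (-71/38 - 3)) = 24*(-10 - 185/38) = 24*(-565/38) = -6780/19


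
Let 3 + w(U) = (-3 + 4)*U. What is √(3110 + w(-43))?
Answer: 2*√766 ≈ 55.353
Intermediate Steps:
w(U) = -3 + U (w(U) = -3 + (-3 + 4)*U = -3 + 1*U = -3 + U)
√(3110 + w(-43)) = √(3110 + (-3 - 43)) = √(3110 - 46) = √3064 = 2*√766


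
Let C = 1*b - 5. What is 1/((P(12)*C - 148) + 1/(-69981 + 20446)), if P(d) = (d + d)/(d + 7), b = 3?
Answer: -941165/141670119 ≈ -0.0066434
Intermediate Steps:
P(d) = 2*d/(7 + d) (P(d) = (2*d)/(7 + d) = 2*d/(7 + d))
C = -2 (C = 1*3 - 5 = 3 - 5 = -2)
1/((P(12)*C - 148) + 1/(-69981 + 20446)) = 1/(((2*12/(7 + 12))*(-2) - 148) + 1/(-69981 + 20446)) = 1/(((2*12/19)*(-2) - 148) + 1/(-49535)) = 1/(((2*12*(1/19))*(-2) - 148) - 1/49535) = 1/(((24/19)*(-2) - 148) - 1/49535) = 1/((-48/19 - 148) - 1/49535) = 1/(-2860/19 - 1/49535) = 1/(-141670119/941165) = -941165/141670119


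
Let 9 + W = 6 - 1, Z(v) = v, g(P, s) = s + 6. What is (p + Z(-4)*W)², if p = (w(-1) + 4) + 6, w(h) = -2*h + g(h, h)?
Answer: 1089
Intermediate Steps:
g(P, s) = 6 + s
w(h) = 6 - h (w(h) = -2*h + (6 + h) = 6 - h)
W = -4 (W = -9 + (6 - 1) = -9 + 5 = -4)
p = 17 (p = ((6 - 1*(-1)) + 4) + 6 = ((6 + 1) + 4) + 6 = (7 + 4) + 6 = 11 + 6 = 17)
(p + Z(-4)*W)² = (17 - 4*(-4))² = (17 + 16)² = 33² = 1089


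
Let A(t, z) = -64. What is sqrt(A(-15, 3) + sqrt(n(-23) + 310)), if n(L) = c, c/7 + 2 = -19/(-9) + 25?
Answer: sqrt(-576 + 6*sqrt(1093))/3 ≈ 6.4776*I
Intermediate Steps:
c = 1582/9 (c = -14 + 7*(-19/(-9) + 25) = -14 + 7*(-19*(-1/9) + 25) = -14 + 7*(19/9 + 25) = -14 + 7*(244/9) = -14 + 1708/9 = 1582/9 ≈ 175.78)
n(L) = 1582/9
sqrt(A(-15, 3) + sqrt(n(-23) + 310)) = sqrt(-64 + sqrt(1582/9 + 310)) = sqrt(-64 + sqrt(4372/9)) = sqrt(-64 + 2*sqrt(1093)/3)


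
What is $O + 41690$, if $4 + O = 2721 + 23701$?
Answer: $68108$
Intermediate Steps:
$O = 26418$ ($O = -4 + \left(2721 + 23701\right) = -4 + 26422 = 26418$)
$O + 41690 = 26418 + 41690 = 68108$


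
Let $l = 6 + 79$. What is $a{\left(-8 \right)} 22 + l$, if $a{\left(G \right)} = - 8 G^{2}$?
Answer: $-11179$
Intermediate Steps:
$l = 85$
$a{\left(-8 \right)} 22 + l = - 8 \left(-8\right)^{2} \cdot 22 + 85 = \left(-8\right) 64 \cdot 22 + 85 = \left(-512\right) 22 + 85 = -11264 + 85 = -11179$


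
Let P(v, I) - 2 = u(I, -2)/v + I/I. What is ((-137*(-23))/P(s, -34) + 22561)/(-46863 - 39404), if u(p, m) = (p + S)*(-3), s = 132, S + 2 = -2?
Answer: -1987007/7332695 ≈ -0.27098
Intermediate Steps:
S = -4 (S = -2 - 2 = -4)
u(p, m) = 12 - 3*p (u(p, m) = (p - 4)*(-3) = (-4 + p)*(-3) = 12 - 3*p)
P(v, I) = 3 + (12 - 3*I)/v (P(v, I) = 2 + ((12 - 3*I)/v + I/I) = 2 + ((12 - 3*I)/v + 1) = 2 + (1 + (12 - 3*I)/v) = 3 + (12 - 3*I)/v)
((-137*(-23))/P(s, -34) + 22561)/(-46863 - 39404) = ((-137*(-23))/((3*(4 + 132 - 1*(-34))/132)) + 22561)/(-46863 - 39404) = (3151/((3*(1/132)*(4 + 132 + 34))) + 22561)/(-86267) = (3151/((3*(1/132)*170)) + 22561)*(-1/86267) = (3151/(85/22) + 22561)*(-1/86267) = (3151*(22/85) + 22561)*(-1/86267) = (69322/85 + 22561)*(-1/86267) = (1987007/85)*(-1/86267) = -1987007/7332695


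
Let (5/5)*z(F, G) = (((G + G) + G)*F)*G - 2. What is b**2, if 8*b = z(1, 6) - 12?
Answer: 2209/16 ≈ 138.06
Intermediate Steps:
z(F, G) = -2 + 3*F*G**2 (z(F, G) = (((G + G) + G)*F)*G - 2 = ((2*G + G)*F)*G - 2 = ((3*G)*F)*G - 2 = (3*F*G)*G - 2 = 3*F*G**2 - 2 = -2 + 3*F*G**2)
b = 47/4 (b = ((-2 + 3*1*6**2) - 12)/8 = ((-2 + 3*1*36) - 12)/8 = ((-2 + 108) - 12)/8 = (106 - 12)/8 = (1/8)*94 = 47/4 ≈ 11.750)
b**2 = (47/4)**2 = 2209/16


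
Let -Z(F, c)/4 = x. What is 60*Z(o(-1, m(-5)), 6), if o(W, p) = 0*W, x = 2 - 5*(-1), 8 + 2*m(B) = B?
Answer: -1680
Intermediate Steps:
m(B) = -4 + B/2
x = 7 (x = 2 + 5 = 7)
o(W, p) = 0
Z(F, c) = -28 (Z(F, c) = -4*7 = -28)
60*Z(o(-1, m(-5)), 6) = 60*(-28) = -1680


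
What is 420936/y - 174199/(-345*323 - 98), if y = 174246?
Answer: 12883622307/3239029853 ≈ 3.9776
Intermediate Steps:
420936/y - 174199/(-345*323 - 98) = 420936/174246 - 174199/(-345*323 - 98) = 420936*(1/174246) - 174199/(-111435 - 98) = 70156/29041 - 174199/(-111533) = 70156/29041 - 174199*(-1/111533) = 70156/29041 + 174199/111533 = 12883622307/3239029853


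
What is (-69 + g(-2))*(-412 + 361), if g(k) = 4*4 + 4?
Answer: 2499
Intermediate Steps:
g(k) = 20 (g(k) = 16 + 4 = 20)
(-69 + g(-2))*(-412 + 361) = (-69 + 20)*(-412 + 361) = -49*(-51) = 2499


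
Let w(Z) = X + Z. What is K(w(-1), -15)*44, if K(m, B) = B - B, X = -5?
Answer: 0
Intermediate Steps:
w(Z) = -5 + Z
K(m, B) = 0
K(w(-1), -15)*44 = 0*44 = 0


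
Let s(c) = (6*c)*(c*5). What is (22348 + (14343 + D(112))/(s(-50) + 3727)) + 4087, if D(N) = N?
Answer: 2081162700/78727 ≈ 26435.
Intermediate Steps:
s(c) = 30*c**2 (s(c) = (6*c)*(5*c) = 30*c**2)
(22348 + (14343 + D(112))/(s(-50) + 3727)) + 4087 = (22348 + (14343 + 112)/(30*(-50)**2 + 3727)) + 4087 = (22348 + 14455/(30*2500 + 3727)) + 4087 = (22348 + 14455/(75000 + 3727)) + 4087 = (22348 + 14455/78727) + 4087 = 1759405451/78727 + 4087 = 2081162700/78727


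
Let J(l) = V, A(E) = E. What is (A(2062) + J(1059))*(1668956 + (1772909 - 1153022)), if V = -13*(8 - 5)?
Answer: 4630329389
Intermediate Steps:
V = -39 (V = -13*3 = -39)
J(l) = -39
(A(2062) + J(1059))*(1668956 + (1772909 - 1153022)) = (2062 - 39)*(1668956 + (1772909 - 1153022)) = 2023*(1668956 + 619887) = 2023*2288843 = 4630329389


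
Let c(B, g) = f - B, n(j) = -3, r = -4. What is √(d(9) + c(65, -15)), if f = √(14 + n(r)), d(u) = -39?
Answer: √(-104 + √11) ≈ 10.034*I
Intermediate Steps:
f = √11 (f = √(14 - 3) = √11 ≈ 3.3166)
c(B, g) = √11 - B
√(d(9) + c(65, -15)) = √(-39 + (√11 - 1*65)) = √(-39 + (√11 - 65)) = √(-39 + (-65 + √11)) = √(-104 + √11)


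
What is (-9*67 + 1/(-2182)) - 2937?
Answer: -7724281/2182 ≈ -3540.0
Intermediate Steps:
(-9*67 + 1/(-2182)) - 2937 = (-603 - 1/2182) - 2937 = -1315747/2182 - 2937 = -7724281/2182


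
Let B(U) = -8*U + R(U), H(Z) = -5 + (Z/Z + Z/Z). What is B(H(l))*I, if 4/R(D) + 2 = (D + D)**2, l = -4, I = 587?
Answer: 240670/17 ≈ 14157.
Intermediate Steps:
H(Z) = -3 (H(Z) = -5 + (1 + 1) = -5 + 2 = -3)
R(D) = 4/(-2 + 4*D**2) (R(D) = 4/(-2 + (D + D)**2) = 4/(-2 + (2*D)**2) = 4/(-2 + 4*D**2))
B(U) = -8*U + 2/(-1 + 2*U**2)
B(H(l))*I = (2*(1 - 8*(-3)**3 + 4*(-3))/(-1 + 2*(-3)**2))*587 = (2*(1 - 8*(-27) - 12)/(-1 + 2*9))*587 = (2*(1 + 216 - 12)/(-1 + 18))*587 = (2*205/17)*587 = (2*(1/17)*205)*587 = (410/17)*587 = 240670/17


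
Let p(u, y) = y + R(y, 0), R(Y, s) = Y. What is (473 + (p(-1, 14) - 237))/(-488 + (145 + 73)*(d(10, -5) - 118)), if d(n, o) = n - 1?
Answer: -132/12125 ≈ -0.010887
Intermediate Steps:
d(n, o) = -1 + n
p(u, y) = 2*y (p(u, y) = y + y = 2*y)
(473 + (p(-1, 14) - 237))/(-488 + (145 + 73)*(d(10, -5) - 118)) = (473 + (2*14 - 237))/(-488 + (145 + 73)*((-1 + 10) - 118)) = (473 + (28 - 237))/(-488 + 218*(9 - 118)) = (473 - 209)/(-488 + 218*(-109)) = 264/(-488 - 23762) = 264/(-24250) = 264*(-1/24250) = -132/12125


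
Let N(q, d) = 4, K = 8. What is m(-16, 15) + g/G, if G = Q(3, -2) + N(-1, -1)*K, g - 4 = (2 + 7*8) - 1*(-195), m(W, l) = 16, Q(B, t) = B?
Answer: 817/35 ≈ 23.343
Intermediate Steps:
g = 257 (g = 4 + ((2 + 7*8) - 1*(-195)) = 4 + ((2 + 56) + 195) = 4 + (58 + 195) = 4 + 253 = 257)
G = 35 (G = 3 + 4*8 = 3 + 32 = 35)
m(-16, 15) + g/G = 16 + 257/35 = 817/35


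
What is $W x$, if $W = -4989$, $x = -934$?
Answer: $4659726$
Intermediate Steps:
$W x = \left(-4989\right) \left(-934\right) = 4659726$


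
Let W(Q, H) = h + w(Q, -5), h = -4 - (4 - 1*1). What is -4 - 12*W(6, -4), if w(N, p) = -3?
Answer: 116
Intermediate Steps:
h = -7 (h = -4 - (4 - 1) = -4 - 1*3 = -4 - 3 = -7)
W(Q, H) = -10 (W(Q, H) = -7 - 3 = -10)
-4 - 12*W(6, -4) = -4 - 12*(-10) = -4 + 120 = 116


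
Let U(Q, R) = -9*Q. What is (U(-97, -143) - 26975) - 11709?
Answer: -37811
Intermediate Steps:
(U(-97, -143) - 26975) - 11709 = (-9*(-97) - 26975) - 11709 = (873 - 26975) - 11709 = -26102 - 11709 = -37811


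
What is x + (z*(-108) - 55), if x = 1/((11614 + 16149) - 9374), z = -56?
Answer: 110205278/18389 ≈ 5993.0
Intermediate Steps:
x = 1/18389 (x = 1/(27763 - 9374) = 1/18389 ≈ 5.4380e-5)
x + (z*(-108) - 55) = 1/18389 + (-56*(-108) - 55) = 1/18389 + (6048 - 55) = 1/18389 + 5993 = 110205278/18389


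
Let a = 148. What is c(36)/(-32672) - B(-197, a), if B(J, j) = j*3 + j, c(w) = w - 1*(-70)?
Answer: -9670965/16336 ≈ -592.00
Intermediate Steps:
c(w) = 70 + w (c(w) = w + 70 = 70 + w)
B(J, j) = 4*j (B(J, j) = 3*j + j = 4*j)
c(36)/(-32672) - B(-197, a) = (70 + 36)/(-32672) - 4*148 = 106*(-1/32672) - 1*592 = -53/16336 - 592 = -9670965/16336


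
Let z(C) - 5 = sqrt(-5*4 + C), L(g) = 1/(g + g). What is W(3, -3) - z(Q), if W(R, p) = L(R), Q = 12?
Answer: -29/6 - 2*I*sqrt(2) ≈ -4.8333 - 2.8284*I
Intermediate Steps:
L(g) = 1/(2*g)
W(R, p) = 1/(2*R)
z(C) = 5 + sqrt(-20 + C) (z(C) = 5 + sqrt(-5*4 + C) = 5 + sqrt(-20 + C))
W(3, -3) - z(Q) = (1/2)/3 - (5 + sqrt(-20 + 12)) = (1/2)*(1/3) - (5 + sqrt(-8)) = 1/6 - (5 + 2*I*sqrt(2)) = 1/6 + (-5 - 2*I*sqrt(2)) = -29/6 - 2*I*sqrt(2)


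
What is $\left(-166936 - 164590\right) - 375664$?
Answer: $-707190$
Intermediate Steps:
$\left(-166936 - 164590\right) - 375664 = -331526 - 375664 = -707190$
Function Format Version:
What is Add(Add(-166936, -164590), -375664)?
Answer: -707190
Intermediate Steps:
Add(Add(-166936, -164590), -375664) = Add(-331526, -375664) = -707190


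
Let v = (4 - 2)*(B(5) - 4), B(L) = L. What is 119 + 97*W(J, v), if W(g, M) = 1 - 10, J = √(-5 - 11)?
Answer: -754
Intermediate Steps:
J = 4*I (J = √(-16) = 4*I ≈ 4.0*I)
v = 2 (v = (4 - 2)*(5 - 4) = 2*1 = 2)
W(g, M) = -9
119 + 97*W(J, v) = 119 + 97*(-9) = 119 - 873 = -754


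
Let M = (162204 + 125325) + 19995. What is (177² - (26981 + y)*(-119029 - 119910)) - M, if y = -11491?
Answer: 3700888915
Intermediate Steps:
M = 307524 (M = 287529 + 19995 = 307524)
(177² - (26981 + y)*(-119029 - 119910)) - M = (177² - (26981 - 11491)*(-119029 - 119910)) - 1*307524 = (31329 - 15490*(-238939)) - 307524 = (31329 - 1*(-3701165110)) - 307524 = (31329 + 3701165110) - 307524 = 3701196439 - 307524 = 3700888915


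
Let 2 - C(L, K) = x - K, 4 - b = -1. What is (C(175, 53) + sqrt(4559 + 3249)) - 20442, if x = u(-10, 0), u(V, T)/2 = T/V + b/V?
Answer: -20386 + 8*sqrt(122) ≈ -20298.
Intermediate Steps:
b = 5 (b = 4 - 1*(-1) = 4 + 1 = 5)
u(V, T) = 10/V + 2*T/V (u(V, T) = 2*(T/V + 5/V) = 2*(5/V + T/V) = 10/V + 2*T/V)
x = -1 (x = 2*(5 + 0)/(-10) = 2*(-1/10)*5 = -1)
C(L, K) = 3 + K (C(L, K) = 2 - (-1 - K) = 2 + (1 + K) = 3 + K)
(C(175, 53) + sqrt(4559 + 3249)) - 20442 = ((3 + 53) + sqrt(4559 + 3249)) - 20442 = (56 + sqrt(7808)) - 20442 = (56 + 8*sqrt(122)) - 20442 = -20386 + 8*sqrt(122)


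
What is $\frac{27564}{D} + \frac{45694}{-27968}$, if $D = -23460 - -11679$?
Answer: $- \frac{218205161}{54915168} \approx -3.9735$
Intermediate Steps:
$D = -11781$ ($D = -23460 + 11679 = -11781$)
$\frac{27564}{D} + \frac{45694}{-27968} = \frac{27564}{-11781} + \frac{45694}{-27968} = 27564 \left(- \frac{1}{11781}\right) + 45694 \left(- \frac{1}{27968}\right) = - \frac{9188}{3927} - \frac{22847}{13984} = - \frac{218205161}{54915168}$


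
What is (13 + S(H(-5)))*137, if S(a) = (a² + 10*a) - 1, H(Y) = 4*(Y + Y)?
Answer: 166044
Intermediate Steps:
H(Y) = 8*Y (H(Y) = 4*(2*Y) = 8*Y)
S(a) = -1 + a² + 10*a
(13 + S(H(-5)))*137 = (13 + (-1 + (8*(-5))² + 10*(8*(-5))))*137 = (13 + (-1 + (-40)² + 10*(-40)))*137 = (13 + (-1 + 1600 - 400))*137 = (13 + 1199)*137 = 1212*137 = 166044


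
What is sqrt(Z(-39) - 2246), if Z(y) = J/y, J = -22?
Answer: 2*I*sqrt(853827)/39 ≈ 47.386*I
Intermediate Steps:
Z(y) = -22/y
sqrt(Z(-39) - 2246) = sqrt(-22/(-39) - 2246) = sqrt(-22*(-1/39) - 2246) = sqrt(22/39 - 2246) = sqrt(-87572/39) = 2*I*sqrt(853827)/39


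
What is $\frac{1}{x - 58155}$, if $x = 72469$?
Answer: $\frac{1}{14314} \approx 6.9862 \cdot 10^{-5}$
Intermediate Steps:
$\frac{1}{x - 58155} = \frac{1}{72469 - 58155} = \frac{1}{14314}$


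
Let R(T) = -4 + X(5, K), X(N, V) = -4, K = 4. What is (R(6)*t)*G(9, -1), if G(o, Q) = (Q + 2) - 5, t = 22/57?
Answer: 704/57 ≈ 12.351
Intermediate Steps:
R(T) = -8 (R(T) = -4 - 4 = -8)
t = 22/57 (t = 22*(1/57) = 22/57 ≈ 0.38596)
G(o, Q) = -3 + Q (G(o, Q) = (2 + Q) - 5 = -3 + Q)
(R(6)*t)*G(9, -1) = (-8*22/57)*(-3 - 1) = -176/57*(-4) = 704/57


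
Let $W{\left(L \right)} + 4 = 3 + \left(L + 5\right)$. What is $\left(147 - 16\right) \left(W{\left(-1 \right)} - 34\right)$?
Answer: $-4061$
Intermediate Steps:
$W{\left(L \right)} = 4 + L$ ($W{\left(L \right)} = -4 + \left(3 + \left(L + 5\right)\right) = -4 + \left(3 + \left(5 + L\right)\right) = -4 + \left(8 + L\right) = 4 + L$)
$\left(147 - 16\right) \left(W{\left(-1 \right)} - 34\right) = \left(147 - 16\right) \left(\left(4 - 1\right) - 34\right) = 131 \left(3 - 34\right) = 131 \left(-31\right) = -4061$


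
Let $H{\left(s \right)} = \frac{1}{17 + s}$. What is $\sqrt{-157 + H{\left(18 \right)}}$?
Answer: $\frac{i \sqrt{192290}}{35} \approx 12.529 i$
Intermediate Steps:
$\sqrt{-157 + H{\left(18 \right)}} = \sqrt{-157 + \frac{1}{17 + 18}} = \sqrt{-157 + \frac{1}{35}} = \sqrt{- \frac{5494}{35}} = \frac{i \sqrt{192290}}{35}$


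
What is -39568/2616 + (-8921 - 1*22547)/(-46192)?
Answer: -54543899/3776196 ≈ -14.444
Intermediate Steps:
-39568/2616 + (-8921 - 1*22547)/(-46192) = -39568*1/2616 + (-8921 - 22547)*(-1/46192) = -4946/327 - 31468*(-1/46192) = -4946/327 + 7867/11548 = -54543899/3776196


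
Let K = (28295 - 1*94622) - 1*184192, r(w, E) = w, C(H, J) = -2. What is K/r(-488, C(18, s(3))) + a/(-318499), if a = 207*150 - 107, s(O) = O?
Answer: 79774950797/155427512 ≈ 513.26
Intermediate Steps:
a = 30943 (a = 31050 - 107 = 30943)
K = -250519 (K = (28295 - 94622) - 184192 = -66327 - 184192 = -250519)
K/r(-488, C(18, s(3))) + a/(-318499) = -250519/(-488) + 30943/(-318499) = -250519*(-1/488) + 30943*(-1/318499) = 250519/488 - 30943/318499 = 79774950797/155427512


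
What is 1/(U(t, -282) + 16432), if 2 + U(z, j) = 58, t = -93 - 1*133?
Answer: 1/16488 ≈ 6.0650e-5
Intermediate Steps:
t = -226 (t = -93 - 133 = -226)
U(z, j) = 56 (U(z, j) = -2 + 58 = 56)
1/(U(t, -282) + 16432) = 1/(56 + 16432) = 1/16488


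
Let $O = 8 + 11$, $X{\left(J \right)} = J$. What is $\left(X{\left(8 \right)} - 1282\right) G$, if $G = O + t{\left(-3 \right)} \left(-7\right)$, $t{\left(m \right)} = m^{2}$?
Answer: $56056$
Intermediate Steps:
$O = 19$
$G = -44$ ($G = 19 + \left(-3\right)^{2} \left(-7\right) = 19 + 9 \left(-7\right) = 19 - 63 = -44$)
$\left(X{\left(8 \right)} - 1282\right) G = \left(8 - 1282\right) \left(-44\right) = \left(-1274\right) \left(-44\right) = 56056$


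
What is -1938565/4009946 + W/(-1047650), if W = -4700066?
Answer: 8408036617093/2100509963450 ≈ 4.0029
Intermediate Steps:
-1938565/4009946 + W/(-1047650) = -1938565/4009946 - 4700066/(-1047650) = -1938565*1/4009946 - 4700066*(-1/1047650) = -1938565/4009946 + 2350033/523825 = 8408036617093/2100509963450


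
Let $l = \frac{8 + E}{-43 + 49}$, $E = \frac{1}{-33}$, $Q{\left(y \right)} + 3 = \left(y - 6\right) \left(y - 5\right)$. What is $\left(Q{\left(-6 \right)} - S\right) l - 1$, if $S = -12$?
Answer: $\frac{12295}{66} \approx 186.29$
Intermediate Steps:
$Q{\left(y \right)} = -3 + \left(-6 + y\right) \left(-5 + y\right)$ ($Q{\left(y \right)} = -3 + \left(y - 6\right) \left(y - 5\right) = -3 + \left(-6 + y\right) \left(-5 + y\right)$)
$E = - \frac{1}{33} \approx -0.030303$
$l = \frac{263}{198}$ ($l = \frac{8 - \frac{1}{33}}{-43 + 49} = \frac{263}{33 \cdot 6} = \frac{263}{33} \cdot \frac{1}{6} = \frac{263}{198} \approx 1.3283$)
$\left(Q{\left(-6 \right)} - S\right) l - 1 = \left(\left(27 + \left(-6\right)^{2} - -66\right) - -12\right) \frac{263}{198} - 1 = \left(\left(27 + 36 + 66\right) + 12\right) \frac{263}{198} - 1 = \left(129 + 12\right) \frac{263}{198} - 1 = 141 \cdot \frac{263}{198} - 1 = \frac{12361}{66} - 1 = \frac{12295}{66}$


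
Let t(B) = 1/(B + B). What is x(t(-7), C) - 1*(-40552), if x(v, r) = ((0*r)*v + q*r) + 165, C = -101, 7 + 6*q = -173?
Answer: 43747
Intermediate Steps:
q = -30 (q = -7/6 + (1/6)*(-173) = -7/6 - 173/6 = -30)
t(B) = 1/(2*B)
x(v, r) = 165 - 30*r (x(v, r) = ((0*r)*v - 30*r) + 165 = (0*v - 30*r) + 165 = (0 - 30*r) + 165 = -30*r + 165 = 165 - 30*r)
x(t(-7), C) - 1*(-40552) = (165 - 30*(-101)) - 1*(-40552) = (165 + 3030) + 40552 = 3195 + 40552 = 43747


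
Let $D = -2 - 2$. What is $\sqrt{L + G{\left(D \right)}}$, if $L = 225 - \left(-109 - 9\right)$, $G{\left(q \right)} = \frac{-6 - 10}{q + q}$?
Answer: $\sqrt{345} \approx 18.574$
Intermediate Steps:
$D = -4$
$G{\left(q \right)} = - \frac{8}{q}$ ($G{\left(q \right)} = - \frac{16}{2 q} = - 16 \frac{1}{2 q} = - \frac{8}{q}$)
$L = 343$ ($L = 225 - \left(-109 - 9\right) = 225 - -118 = 225 + 118 = 343$)
$\sqrt{L + G{\left(D \right)}} = \sqrt{343 - \frac{8}{-4}} = \sqrt{343 - -2} = \sqrt{343 + 2} = \sqrt{345}$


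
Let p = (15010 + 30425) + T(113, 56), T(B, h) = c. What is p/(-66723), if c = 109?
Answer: -45544/66723 ≈ -0.68258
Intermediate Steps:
T(B, h) = 109
p = 45544 (p = (15010 + 30425) + 109 = 45435 + 109 = 45544)
p/(-66723) = 45544/(-66723) = 45544*(-1/66723) = -45544/66723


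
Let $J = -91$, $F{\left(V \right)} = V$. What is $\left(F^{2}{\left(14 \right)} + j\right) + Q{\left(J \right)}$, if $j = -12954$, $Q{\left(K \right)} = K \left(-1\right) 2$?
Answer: $-12576$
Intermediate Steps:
$Q{\left(K \right)} = - 2 K$ ($Q{\left(K \right)} = - K 2 = - 2 K$)
$\left(F^{2}{\left(14 \right)} + j\right) + Q{\left(J \right)} = \left(14^{2} - 12954\right) - -182 = \left(196 - 12954\right) + 182 = -12758 + 182 = -12576$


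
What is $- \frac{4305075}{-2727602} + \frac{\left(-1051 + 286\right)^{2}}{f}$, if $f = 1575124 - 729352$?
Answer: $\frac{872895462225}{384488233124} \approx 2.2703$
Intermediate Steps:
$f = 845772$
$- \frac{4305075}{-2727602} + \frac{\left(-1051 + 286\right)^{2}}{f} = - \frac{4305075}{-2727602} + \frac{\left(-1051 + 286\right)^{2}}{845772} = \left(-4305075\right) \left(- \frac{1}{2727602}\right) + \left(-765\right)^{2} \cdot \frac{1}{845772} = \frac{4305075}{2727602} + 585225 \cdot \frac{1}{845772} = \frac{4305075}{2727602} + \frac{195075}{281924} = \frac{872895462225}{384488233124}$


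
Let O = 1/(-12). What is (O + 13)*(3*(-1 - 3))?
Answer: -155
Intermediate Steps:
O = -1/12 ≈ -0.083333
(O + 13)*(3*(-1 - 3)) = (-1/12 + 13)*(3*(-1 - 3)) = 155*(3*(-4))/12 = (155/12)*(-12) = -155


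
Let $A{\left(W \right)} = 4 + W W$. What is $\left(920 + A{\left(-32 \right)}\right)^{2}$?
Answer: $3794704$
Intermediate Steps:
$A{\left(W \right)} = 4 + W^{2}$
$\left(920 + A{\left(-32 \right)}\right)^{2} = \left(920 + \left(4 + \left(-32\right)^{2}\right)\right)^{2} = \left(920 + \left(4 + 1024\right)\right)^{2} = \left(920 + 1028\right)^{2} = 1948^{2} = 3794704$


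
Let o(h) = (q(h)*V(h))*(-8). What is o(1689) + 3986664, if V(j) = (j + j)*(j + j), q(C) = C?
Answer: -154179877944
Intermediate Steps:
V(j) = 4*j² (V(j) = (2*j)*(2*j) = 4*j²)
o(h) = -32*h³ (o(h) = (h*(4*h²))*(-8) = (4*h³)*(-8) = -32*h³)
o(1689) + 3986664 = -32*1689³ + 3986664 = -32*4818245769 + 3986664 = -154183864608 + 3986664 = -154179877944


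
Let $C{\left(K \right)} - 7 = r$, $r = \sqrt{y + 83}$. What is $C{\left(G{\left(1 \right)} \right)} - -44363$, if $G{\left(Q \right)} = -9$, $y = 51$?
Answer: $44370 + \sqrt{134} \approx 44382.0$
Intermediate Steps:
$r = \sqrt{134}$ ($r = \sqrt{51 + 83} = \sqrt{134} \approx 11.576$)
$C{\left(K \right)} = 7 + \sqrt{134}$
$C{\left(G{\left(1 \right)} \right)} - -44363 = \left(7 + \sqrt{134}\right) - -44363 = \left(7 + \sqrt{134}\right) + 44363 = 44370 + \sqrt{134}$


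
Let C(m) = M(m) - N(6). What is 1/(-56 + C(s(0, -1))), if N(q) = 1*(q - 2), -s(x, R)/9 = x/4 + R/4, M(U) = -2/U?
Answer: -9/548 ≈ -0.016423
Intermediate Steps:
s(x, R) = -9*R/4 - 9*x/4 (s(x, R) = -9*(x/4 + R/4) = -9*(R/4 + x/4) = -9*R/4 - 9*x/4)
N(q) = -2 + q (N(q) = 1*(-2 + q) = -2 + q)
C(m) = -4 - 2/m (C(m) = -2/m - (-2 + 6) = -2/m - 1*4 = -2/m - 4 = -4 - 2/m)
1/(-56 + C(s(0, -1))) = 1/(-56 + (-4 - 2/(-9/4*(-1) - 9/4*0))) = 1/(-56 + (-4 - 2/(9/4 + 0))) = 1/(-56 + (-4 - 2/9/4)) = 1/(-56 + (-4 - 2*4/9)) = 1/(-56 + (-4 - 8/9)) = 1/(-56 - 44/9) = 1/(-548/9) = -9/548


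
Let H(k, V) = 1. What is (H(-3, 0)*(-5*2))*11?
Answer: -110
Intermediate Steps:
(H(-3, 0)*(-5*2))*11 = (1*(-5*2))*11 = (1*(-10))*11 = -10*11 = -110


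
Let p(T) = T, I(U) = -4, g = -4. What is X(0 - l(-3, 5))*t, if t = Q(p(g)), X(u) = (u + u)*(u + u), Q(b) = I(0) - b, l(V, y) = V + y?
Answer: 0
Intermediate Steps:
Q(b) = -4 - b
X(u) = 4*u² (X(u) = (2*u)*(2*u) = 4*u²)
t = 0 (t = -4 - 1*(-4) = -4 + 4 = 0)
X(0 - l(-3, 5))*t = (4*(0 - (-3 + 5))²)*0 = (4*(0 - 1*2)²)*0 = (4*(0 - 2)²)*0 = (4*(-2)²)*0 = (4*4)*0 = 16*0 = 0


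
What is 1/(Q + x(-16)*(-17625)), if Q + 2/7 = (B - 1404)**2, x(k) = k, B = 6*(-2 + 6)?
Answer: 7/15304798 ≈ 4.5737e-7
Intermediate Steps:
B = 24 (B = 6*4 = 24)
Q = 13330798/7 (Q = -2/7 + (24 - 1404)**2 = -2/7 + (-1380)**2 = -2/7 + 1904400 = 13330798/7 ≈ 1.9044e+6)
1/(Q + x(-16)*(-17625)) = 1/(13330798/7 - 16*(-17625)) = 1/(13330798/7 + 282000) = 1/(15304798/7) = 7/15304798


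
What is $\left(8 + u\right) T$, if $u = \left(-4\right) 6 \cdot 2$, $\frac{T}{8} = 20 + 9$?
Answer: $-9280$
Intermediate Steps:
$T = 232$ ($T = 8 \left(20 + 9\right) = 8 \cdot 29 = 232$)
$u = -48$ ($u = \left(-24\right) 2 = -48$)
$\left(8 + u\right) T = \left(8 - 48\right) 232 = \left(-40\right) 232 = -9280$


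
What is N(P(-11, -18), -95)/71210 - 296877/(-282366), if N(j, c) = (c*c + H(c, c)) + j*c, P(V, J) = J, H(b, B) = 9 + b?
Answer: 287470556/239372415 ≈ 1.2009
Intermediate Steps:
N(j, c) = 9 + c + c² + c*j (N(j, c) = (c*c + (9 + c)) + j*c = (c² + (9 + c)) + c*j = (9 + c + c²) + c*j = 9 + c + c² + c*j)
N(P(-11, -18), -95)/71210 - 296877/(-282366) = (9 - 95 + (-95)² - 95*(-18))/71210 - 296877/(-282366) = (9 - 95 + 9025 + 1710)*(1/71210) - 296877*(-1/282366) = 10649*(1/71210) + 14137/13446 = 10649/71210 + 14137/13446 = 287470556/239372415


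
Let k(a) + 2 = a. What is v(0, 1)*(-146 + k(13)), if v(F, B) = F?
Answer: 0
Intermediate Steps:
k(a) = -2 + a
v(0, 1)*(-146 + k(13)) = 0*(-146 + (-2 + 13)) = 0*(-146 + 11) = 0*(-135) = 0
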